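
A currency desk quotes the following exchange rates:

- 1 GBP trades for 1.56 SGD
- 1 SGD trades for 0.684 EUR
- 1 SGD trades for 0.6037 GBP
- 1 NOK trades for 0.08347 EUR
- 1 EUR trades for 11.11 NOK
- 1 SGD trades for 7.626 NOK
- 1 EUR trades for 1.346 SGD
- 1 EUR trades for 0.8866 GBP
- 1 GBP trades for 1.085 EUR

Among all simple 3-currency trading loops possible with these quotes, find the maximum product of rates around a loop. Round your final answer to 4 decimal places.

0.9460

GBP→SGD→EUR→GBP: 1.56 × 0.684 × 0.8866 = 0.94604
GBP→EUR→SGD→GBP: 1.085 × 1.346 × 0.6037 = 0.88165
SGD→NOK→EUR→SGD: 7.626 × 0.08347 × 1.346 = 0.85679
Maximum is GBP→SGD→EUR→GBP at 0.9460; no arbitrage — every cycle loses value.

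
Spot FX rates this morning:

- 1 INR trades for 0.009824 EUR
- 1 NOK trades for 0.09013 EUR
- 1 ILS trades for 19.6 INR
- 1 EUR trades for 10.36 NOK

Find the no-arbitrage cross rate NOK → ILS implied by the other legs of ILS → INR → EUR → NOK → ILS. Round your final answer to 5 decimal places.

0.50130

Known legs of the cycle: 19.6 × 0.009824 × 10.36 = 1.994822144
For no arbitrage the full-cycle product must be 1, so the missing rate is 1 / 1.994822144 ≈ 0.5012978.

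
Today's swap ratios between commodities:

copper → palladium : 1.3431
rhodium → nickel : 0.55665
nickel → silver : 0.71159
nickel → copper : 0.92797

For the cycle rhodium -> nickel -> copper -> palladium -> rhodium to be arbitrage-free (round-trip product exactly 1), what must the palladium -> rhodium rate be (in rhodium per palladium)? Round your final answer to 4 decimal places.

Known legs of the cycle: 0.55665 × 0.92797 × 1.3431 = 0.69378434962155
For no arbitrage the full-cycle product must be 1, so the missing rate is 1 / 0.69378434962155 ≈ 1.441370.

1.4414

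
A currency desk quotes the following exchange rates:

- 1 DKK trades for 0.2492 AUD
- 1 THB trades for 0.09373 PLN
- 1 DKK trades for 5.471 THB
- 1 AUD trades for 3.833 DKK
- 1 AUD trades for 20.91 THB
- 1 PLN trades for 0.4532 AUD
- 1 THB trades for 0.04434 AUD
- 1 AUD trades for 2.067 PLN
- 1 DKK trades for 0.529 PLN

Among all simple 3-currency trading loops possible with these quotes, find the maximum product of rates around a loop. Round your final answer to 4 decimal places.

AUD→DKK→THB→AUD: 3.833 × 5.471 × 0.04434 = 0.92983
PLN→AUD→DKK→PLN: 0.4532 × 3.833 × 0.529 = 0.91893
PLN→AUD→THB→PLN: 0.4532 × 20.91 × 0.09373 = 0.88822
Maximum is AUD→DKK→THB→AUD at 0.9298; no arbitrage — every cycle loses value.

0.9298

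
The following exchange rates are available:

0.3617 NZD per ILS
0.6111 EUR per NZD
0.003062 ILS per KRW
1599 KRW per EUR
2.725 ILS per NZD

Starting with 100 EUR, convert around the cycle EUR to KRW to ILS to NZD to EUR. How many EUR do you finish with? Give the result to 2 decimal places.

108.22

100 EUR × 1599 = 159900 KRW
159900 KRW × 0.003062 = 489.6138 ILS
489.6138 ILS × 0.3617 = 177.09331146 NZD
177.09331146 NZD × 0.6111 = 108.221722633206 EUR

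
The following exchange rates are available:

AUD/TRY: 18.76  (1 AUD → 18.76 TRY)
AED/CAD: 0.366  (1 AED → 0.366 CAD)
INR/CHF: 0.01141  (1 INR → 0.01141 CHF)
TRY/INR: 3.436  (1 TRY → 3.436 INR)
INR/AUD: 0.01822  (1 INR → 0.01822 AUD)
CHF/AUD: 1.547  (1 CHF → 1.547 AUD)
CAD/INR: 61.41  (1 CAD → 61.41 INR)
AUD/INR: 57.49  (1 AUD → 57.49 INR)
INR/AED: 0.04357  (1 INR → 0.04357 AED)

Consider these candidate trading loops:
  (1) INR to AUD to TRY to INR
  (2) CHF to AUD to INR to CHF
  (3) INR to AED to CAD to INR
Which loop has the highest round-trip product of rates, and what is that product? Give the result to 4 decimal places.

1.1744

(1) 0.01822 × 18.76 × 3.436 = 1.17445
(2) 1.547 × 57.49 × 0.01141 = 1.01477
(3) 0.04357 × 0.366 × 61.41 = 0.97928
Highest is cycle (1) at 1.1744 (>1, arbitrage).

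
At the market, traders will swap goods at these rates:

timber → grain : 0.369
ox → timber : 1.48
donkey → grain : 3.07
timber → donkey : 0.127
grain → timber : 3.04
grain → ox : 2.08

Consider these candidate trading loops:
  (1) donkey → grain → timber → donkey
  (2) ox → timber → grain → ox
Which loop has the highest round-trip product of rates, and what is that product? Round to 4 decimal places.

(1) 3.07 × 3.04 × 0.127 = 1.18527
(2) 1.48 × 0.369 × 2.08 = 1.13593
Highest is cycle (1) at 1.1853 (>1, arbitrage).

1.1853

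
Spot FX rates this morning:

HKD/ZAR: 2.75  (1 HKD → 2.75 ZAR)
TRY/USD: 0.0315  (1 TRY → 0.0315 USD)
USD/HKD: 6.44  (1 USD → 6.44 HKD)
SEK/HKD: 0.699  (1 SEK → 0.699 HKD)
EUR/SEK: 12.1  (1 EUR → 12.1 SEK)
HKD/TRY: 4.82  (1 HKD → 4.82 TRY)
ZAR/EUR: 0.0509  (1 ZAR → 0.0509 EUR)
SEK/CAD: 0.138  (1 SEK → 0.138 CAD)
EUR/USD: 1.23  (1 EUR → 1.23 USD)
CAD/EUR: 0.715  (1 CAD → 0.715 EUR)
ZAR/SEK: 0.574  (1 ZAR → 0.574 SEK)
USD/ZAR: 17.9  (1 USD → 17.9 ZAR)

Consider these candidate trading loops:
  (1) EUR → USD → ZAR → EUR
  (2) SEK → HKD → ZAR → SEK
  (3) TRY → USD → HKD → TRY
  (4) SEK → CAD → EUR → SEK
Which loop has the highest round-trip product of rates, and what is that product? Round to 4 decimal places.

(1) 1.23 × 17.9 × 0.0509 = 1.12067
(2) 0.699 × 2.75 × 0.574 = 1.10337
(3) 0.0315 × 6.44 × 4.82 = 0.97779
(4) 0.138 × 0.715 × 12.1 = 1.19391
Highest is cycle (4) at 1.1939 (>1, arbitrage).

1.1939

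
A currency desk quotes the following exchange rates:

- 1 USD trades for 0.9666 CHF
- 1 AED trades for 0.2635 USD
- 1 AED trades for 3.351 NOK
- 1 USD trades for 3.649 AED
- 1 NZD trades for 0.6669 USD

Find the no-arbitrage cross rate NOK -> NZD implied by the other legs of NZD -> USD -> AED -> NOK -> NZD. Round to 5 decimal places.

Known legs of the cycle: 0.6669 × 3.649 × 3.351 = 8.1547191531
For no arbitrage the full-cycle product must be 1, so the missing rate is 1 / 8.1547191531 ≈ 0.1226284.

0.12263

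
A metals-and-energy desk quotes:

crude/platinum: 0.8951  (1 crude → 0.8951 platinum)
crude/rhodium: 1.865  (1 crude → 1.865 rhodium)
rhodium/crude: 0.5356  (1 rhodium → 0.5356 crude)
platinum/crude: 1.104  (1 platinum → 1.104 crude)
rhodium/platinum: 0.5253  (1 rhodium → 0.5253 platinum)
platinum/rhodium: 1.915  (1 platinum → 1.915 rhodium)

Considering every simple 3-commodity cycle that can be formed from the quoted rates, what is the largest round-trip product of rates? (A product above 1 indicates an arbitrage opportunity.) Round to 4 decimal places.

platinum→crude→rhodium→platinum: 1.104 × 1.865 × 0.5253 = 1.08157
platinum→rhodium→crude→platinum: 1.915 × 0.5356 × 0.8951 = 0.91808
Maximum is platinum→crude→rhodium→platinum at 1.0816; arbitrage exists.

1.0816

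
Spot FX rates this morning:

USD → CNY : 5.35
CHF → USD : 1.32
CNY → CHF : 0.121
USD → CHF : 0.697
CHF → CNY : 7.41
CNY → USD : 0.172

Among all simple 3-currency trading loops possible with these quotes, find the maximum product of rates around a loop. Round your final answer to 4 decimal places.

CNY→USD→CHF→CNY: 0.172 × 0.697 × 7.41 = 0.88834
CNY→CHF→USD→CNY: 0.121 × 1.32 × 5.35 = 0.85450
Maximum is CNY→USD→CHF→CNY at 0.8883; no arbitrage — every cycle loses value.

0.8883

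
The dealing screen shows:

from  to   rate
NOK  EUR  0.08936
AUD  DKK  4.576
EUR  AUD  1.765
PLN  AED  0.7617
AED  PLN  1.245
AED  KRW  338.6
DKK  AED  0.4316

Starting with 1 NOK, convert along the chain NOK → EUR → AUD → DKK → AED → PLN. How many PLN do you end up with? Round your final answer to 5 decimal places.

0.38782

1 NOK × 0.08936 = 0.08936 EUR
0.08936 EUR × 1.765 = 0.1577204 AUD
0.1577204 AUD × 4.576 = 0.7217285504 DKK
0.7217285504 DKK × 0.4316 = 0.31149804235264 AED
0.31149804235264 AED × 1.245 = 0.3878150627290368 PLN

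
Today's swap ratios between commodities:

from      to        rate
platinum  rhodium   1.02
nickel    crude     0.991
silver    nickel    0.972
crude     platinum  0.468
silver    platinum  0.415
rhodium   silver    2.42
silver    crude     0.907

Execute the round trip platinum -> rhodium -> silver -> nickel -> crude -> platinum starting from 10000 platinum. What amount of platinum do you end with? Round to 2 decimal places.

10000 platinum × 1.02 = 10200 rhodium
10200 rhodium × 2.42 = 24684 silver
24684 silver × 0.972 = 23992.848 nickel
23992.848 nickel × 0.991 = 23776.912368 crude
23776.912368 crude × 0.468 = 11127.594988224 platinum

11127.59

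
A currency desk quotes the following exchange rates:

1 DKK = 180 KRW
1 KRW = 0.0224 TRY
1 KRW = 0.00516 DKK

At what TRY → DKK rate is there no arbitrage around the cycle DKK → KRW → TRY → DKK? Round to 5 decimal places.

Known legs of the cycle: 180 × 0.0224 = 4.032
For no arbitrage the full-cycle product must be 1, so the missing rate is 1 / 4.032 ≈ 0.2480159.

0.24802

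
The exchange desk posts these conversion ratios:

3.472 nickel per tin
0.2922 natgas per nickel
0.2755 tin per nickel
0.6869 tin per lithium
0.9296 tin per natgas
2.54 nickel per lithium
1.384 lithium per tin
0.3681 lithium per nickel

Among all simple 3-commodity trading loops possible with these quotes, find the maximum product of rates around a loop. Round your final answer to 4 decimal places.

0.9685

lithium→nickel→tin→lithium: 2.54 × 0.2755 × 1.384 = 0.96848
tin→nickel→natgas→tin: 3.472 × 0.2922 × 0.9296 = 0.94310
lithium→tin→nickel→lithium: 0.6869 × 3.472 × 0.3681 = 0.87789
Maximum is lithium→nickel→tin→lithium at 0.9685; no arbitrage — every cycle loses value.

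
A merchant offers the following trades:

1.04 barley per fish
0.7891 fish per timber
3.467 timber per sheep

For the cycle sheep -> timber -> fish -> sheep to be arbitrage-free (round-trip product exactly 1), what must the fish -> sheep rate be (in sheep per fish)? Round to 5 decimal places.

Known legs of the cycle: 3.467 × 0.7891 = 2.7358097
For no arbitrage the full-cycle product must be 1, so the missing rate is 1 / 2.7358097 ≈ 0.3655225.

0.36552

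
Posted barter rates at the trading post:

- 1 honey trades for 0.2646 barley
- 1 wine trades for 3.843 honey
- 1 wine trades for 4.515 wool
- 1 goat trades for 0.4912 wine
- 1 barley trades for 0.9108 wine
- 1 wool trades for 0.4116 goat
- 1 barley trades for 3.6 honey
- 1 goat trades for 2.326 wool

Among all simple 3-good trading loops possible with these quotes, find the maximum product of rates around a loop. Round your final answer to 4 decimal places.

honey→barley→wine→honey: 0.2646 × 0.9108 × 3.843 = 0.92615
goat→wine→wool→goat: 0.4912 × 4.515 × 0.4116 = 0.91283
Maximum is honey→barley→wine→honey at 0.9262; no arbitrage — every cycle loses value.

0.9262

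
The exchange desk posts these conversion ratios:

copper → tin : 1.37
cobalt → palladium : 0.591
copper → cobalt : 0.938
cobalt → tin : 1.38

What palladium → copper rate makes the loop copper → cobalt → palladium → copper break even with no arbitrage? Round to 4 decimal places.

Known legs of the cycle: 0.938 × 0.591 = 0.554358
For no arbitrage the full-cycle product must be 1, so the missing rate is 1 / 0.554358 ≈ 1.803888.

1.8039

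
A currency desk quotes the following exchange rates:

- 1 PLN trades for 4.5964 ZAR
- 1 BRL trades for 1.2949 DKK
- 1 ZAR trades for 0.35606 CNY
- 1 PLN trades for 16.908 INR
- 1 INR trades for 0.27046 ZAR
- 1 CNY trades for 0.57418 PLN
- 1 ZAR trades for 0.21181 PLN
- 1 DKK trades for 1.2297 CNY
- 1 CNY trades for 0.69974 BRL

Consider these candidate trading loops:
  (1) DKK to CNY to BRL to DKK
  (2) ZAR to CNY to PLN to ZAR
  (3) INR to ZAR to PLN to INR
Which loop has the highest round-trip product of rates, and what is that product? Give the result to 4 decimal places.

1.1142

(1) 1.2297 × 0.69974 × 1.2949 = 1.11422
(2) 0.35606 × 0.57418 × 4.5964 = 0.93970
(3) 0.27046 × 0.21181 × 16.908 = 0.96859
Highest is cycle (1) at 1.1142 (>1, arbitrage).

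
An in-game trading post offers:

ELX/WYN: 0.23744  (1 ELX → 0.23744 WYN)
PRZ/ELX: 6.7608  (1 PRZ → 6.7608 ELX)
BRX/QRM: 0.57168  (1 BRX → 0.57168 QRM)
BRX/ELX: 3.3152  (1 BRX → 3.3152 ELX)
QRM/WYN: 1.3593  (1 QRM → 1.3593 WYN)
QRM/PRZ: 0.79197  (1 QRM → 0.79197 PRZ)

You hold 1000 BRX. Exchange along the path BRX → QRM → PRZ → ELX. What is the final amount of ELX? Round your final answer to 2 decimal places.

1000 BRX × 0.57168 = 571.68 QRM
571.68 QRM × 0.79197 = 452.7534096 PRZ
452.7534096 PRZ × 6.7608 = 3060.97525162368 ELX

3060.98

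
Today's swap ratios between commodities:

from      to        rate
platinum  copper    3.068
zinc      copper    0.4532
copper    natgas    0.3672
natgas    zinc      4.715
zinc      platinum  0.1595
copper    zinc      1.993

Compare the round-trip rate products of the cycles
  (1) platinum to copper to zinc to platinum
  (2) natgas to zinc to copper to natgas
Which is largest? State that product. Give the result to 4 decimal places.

(1) 3.068 × 1.993 × 0.1595 = 0.97527
(2) 4.715 × 0.4532 × 0.3672 = 0.78465
Highest is cycle (1) at 0.9753 (≤1, no arbitrage).

0.9753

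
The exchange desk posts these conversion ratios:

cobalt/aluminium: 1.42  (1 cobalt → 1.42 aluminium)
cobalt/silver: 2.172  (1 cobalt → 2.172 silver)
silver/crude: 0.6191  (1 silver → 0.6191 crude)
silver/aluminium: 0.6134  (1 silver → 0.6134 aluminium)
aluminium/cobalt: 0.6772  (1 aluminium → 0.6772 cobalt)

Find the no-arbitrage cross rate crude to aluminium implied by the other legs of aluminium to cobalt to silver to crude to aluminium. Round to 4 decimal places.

Known legs of the cycle: 0.6772 × 2.172 × 0.6191 = 0.91062081744
For no arbitrage the full-cycle product must be 1, so the missing rate is 1 / 0.91062081744 ≈ 1.098152.

1.0982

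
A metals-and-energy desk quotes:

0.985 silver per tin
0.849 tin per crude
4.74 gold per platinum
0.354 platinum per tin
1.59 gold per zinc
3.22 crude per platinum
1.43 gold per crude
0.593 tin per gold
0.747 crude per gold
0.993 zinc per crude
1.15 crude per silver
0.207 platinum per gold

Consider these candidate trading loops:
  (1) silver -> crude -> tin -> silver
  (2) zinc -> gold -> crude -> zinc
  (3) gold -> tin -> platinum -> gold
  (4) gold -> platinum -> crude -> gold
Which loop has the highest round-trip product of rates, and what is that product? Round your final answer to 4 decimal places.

(1) 1.15 × 0.849 × 0.985 = 0.96170
(2) 1.59 × 0.747 × 0.993 = 1.17942
(3) 0.593 × 0.354 × 4.74 = 0.99503
(4) 0.207 × 3.22 × 1.43 = 0.95315
Highest is cycle (2) at 1.1794 (>1, arbitrage).

1.1794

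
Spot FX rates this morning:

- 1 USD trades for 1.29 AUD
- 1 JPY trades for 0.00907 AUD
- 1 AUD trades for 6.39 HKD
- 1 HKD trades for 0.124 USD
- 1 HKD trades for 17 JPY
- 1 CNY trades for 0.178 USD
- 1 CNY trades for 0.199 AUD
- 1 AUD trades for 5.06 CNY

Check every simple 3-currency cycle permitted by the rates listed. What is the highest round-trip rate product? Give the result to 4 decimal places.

CNY→USD→AUD→CNY: 0.178 × 1.29 × 5.06 = 1.16188
AUD→HKD→USD→AUD: 6.39 × 0.124 × 1.29 = 1.02214
AUD→HKD→JPY→AUD: 6.39 × 17 × 0.00907 = 0.98527
Maximum is CNY→USD→AUD→CNY at 1.1619; arbitrage exists.

1.1619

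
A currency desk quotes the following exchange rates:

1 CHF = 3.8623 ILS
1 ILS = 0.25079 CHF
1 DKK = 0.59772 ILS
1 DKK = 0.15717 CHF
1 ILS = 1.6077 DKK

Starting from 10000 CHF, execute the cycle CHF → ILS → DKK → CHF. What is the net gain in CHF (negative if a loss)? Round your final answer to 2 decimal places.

10000 CHF × 3.8623 = 38623 ILS
38623 ILS × 1.6077 = 62094.1971 DKK
62094.1971 DKK × 0.15717 = 9759.344958207 CHF
Net change: 9759.344958207 − 10000 = -240.655041793 CHF

-240.66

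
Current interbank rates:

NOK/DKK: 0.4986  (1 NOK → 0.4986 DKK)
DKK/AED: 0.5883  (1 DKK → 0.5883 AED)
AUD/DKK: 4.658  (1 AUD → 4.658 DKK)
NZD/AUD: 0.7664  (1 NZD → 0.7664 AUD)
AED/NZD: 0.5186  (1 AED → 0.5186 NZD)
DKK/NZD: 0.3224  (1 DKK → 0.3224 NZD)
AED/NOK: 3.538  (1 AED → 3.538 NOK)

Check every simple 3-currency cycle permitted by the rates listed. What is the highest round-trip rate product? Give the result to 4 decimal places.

1.1509

AUD→DKK→NZD→AUD: 4.658 × 0.3224 × 0.7664 = 1.15093
DKK→AED→NOK→DKK: 0.5883 × 3.538 × 0.4986 = 1.03779
Maximum is AUD→DKK→NZD→AUD at 1.1509; arbitrage exists.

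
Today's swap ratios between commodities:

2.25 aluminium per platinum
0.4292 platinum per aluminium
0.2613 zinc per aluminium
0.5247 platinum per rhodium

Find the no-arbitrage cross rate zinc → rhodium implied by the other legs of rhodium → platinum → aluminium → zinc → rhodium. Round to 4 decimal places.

Known legs of the cycle: 0.5247 × 2.25 × 0.2613 = 0.3084842475
For no arbitrage the full-cycle product must be 1, so the missing rate is 1 / 0.3084842475 ≈ 3.241657.

3.2417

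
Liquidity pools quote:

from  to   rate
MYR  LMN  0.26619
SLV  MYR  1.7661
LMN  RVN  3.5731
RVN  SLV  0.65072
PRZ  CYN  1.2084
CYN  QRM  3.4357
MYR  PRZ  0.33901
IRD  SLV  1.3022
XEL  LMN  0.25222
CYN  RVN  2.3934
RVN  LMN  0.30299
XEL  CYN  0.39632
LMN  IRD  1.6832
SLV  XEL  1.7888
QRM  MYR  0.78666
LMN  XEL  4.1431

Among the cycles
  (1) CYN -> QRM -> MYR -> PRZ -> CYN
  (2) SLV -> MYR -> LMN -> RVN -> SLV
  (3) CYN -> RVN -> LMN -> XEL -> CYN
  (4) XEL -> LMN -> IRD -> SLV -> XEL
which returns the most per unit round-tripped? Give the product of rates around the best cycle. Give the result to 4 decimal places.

(1) 3.4357 × 0.78666 × 0.33901 × 1.2084 = 1.10720
(2) 1.7661 × 0.26619 × 3.5731 × 0.65072 = 1.09307
(3) 2.3934 × 0.30299 × 4.1431 × 0.39632 = 1.19073
(4) 0.25222 × 1.6832 × 1.3022 × 1.7888 = 0.98891
Highest is cycle (3) at 1.1907 (>1, arbitrage).

1.1907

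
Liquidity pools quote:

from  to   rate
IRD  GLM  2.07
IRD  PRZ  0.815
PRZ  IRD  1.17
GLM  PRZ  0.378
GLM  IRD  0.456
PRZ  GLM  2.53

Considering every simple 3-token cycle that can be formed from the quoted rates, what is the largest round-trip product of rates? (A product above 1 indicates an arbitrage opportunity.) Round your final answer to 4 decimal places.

PRZ→GLM→IRD→PRZ: 2.53 × 0.456 × 0.815 = 0.94025
PRZ→IRD→GLM→PRZ: 1.17 × 2.07 × 0.378 = 0.91548
Maximum is PRZ→GLM→IRD→PRZ at 0.9402; no arbitrage — every cycle loses value.

0.9402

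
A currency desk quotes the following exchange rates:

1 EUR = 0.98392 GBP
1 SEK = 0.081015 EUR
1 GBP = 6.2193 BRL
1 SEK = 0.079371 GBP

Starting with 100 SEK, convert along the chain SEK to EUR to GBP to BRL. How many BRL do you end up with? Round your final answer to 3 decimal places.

100 SEK × 0.081015 = 8.1015 EUR
8.1015 EUR × 0.98392 = 7.97122788 GBP
7.97122788 GBP × 6.2193 = 49.575457554084 BRL

49.575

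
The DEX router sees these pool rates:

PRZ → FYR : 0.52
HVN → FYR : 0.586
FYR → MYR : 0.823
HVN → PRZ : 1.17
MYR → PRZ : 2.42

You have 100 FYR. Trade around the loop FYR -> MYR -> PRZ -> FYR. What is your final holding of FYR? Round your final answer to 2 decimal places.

103.57

100 FYR × 0.823 = 82.3 MYR
82.3 MYR × 2.42 = 199.166 PRZ
199.166 PRZ × 0.52 = 103.56632 FYR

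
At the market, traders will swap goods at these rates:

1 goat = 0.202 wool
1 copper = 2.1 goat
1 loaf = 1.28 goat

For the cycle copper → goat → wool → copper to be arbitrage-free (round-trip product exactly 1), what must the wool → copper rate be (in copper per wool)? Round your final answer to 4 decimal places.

2.3574

Known legs of the cycle: 2.1 × 0.202 = 0.4242
For no arbitrage the full-cycle product must be 1, so the missing rate is 1 / 0.4242 ≈ 2.357379.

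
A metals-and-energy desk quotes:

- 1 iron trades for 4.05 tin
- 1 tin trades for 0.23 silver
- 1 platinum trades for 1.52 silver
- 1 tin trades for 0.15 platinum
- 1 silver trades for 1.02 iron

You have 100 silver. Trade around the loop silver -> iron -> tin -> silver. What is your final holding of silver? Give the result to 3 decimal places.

100 silver × 1.02 = 102 iron
102 iron × 4.05 = 413.1 tin
413.1 tin × 0.23 = 95.013 silver

95.013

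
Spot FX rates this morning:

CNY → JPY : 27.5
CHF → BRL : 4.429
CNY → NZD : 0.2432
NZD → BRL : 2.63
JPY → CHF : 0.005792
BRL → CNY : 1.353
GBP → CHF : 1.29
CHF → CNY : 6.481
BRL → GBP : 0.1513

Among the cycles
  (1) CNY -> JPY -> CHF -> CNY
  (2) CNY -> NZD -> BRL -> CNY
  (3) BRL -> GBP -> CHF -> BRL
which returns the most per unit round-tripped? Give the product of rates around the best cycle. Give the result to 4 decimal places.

(1) 27.5 × 0.005792 × 6.481 = 1.03229
(2) 0.2432 × 2.63 × 1.353 = 0.86540
(3) 0.1513 × 1.29 × 4.429 = 0.86444
Highest is cycle (1) at 1.0323 (>1, arbitrage).

1.0323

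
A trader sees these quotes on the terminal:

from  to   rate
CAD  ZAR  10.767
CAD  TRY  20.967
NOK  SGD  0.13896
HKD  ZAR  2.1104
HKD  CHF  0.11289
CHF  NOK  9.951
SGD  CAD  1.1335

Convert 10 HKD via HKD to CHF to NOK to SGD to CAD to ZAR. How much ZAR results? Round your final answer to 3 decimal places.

10 HKD × 0.11289 = 1.1289 CHF
1.1289 CHF × 9.951 = 11.2336839 NOK
11.2336839 NOK × 0.13896 = 1.561032714744 SGD
1.561032714744 SGD × 1.1335 = 1.769430582162324 CAD
1.769430582162324 CAD × 10.767 = 19.051459078141742508 ZAR

19.051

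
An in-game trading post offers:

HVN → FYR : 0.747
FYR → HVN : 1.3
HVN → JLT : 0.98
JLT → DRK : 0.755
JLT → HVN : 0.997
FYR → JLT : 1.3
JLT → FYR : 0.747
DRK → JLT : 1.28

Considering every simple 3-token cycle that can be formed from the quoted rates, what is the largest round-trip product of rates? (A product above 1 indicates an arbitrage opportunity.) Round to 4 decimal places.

JLT→HVN→FYR→JLT: 0.997 × 0.747 × 1.3 = 0.96819
JLT→FYR→HVN→JLT: 0.747 × 1.3 × 0.98 = 0.95168
Maximum is JLT→HVN→FYR→JLT at 0.9682; no arbitrage — every cycle loses value.

0.9682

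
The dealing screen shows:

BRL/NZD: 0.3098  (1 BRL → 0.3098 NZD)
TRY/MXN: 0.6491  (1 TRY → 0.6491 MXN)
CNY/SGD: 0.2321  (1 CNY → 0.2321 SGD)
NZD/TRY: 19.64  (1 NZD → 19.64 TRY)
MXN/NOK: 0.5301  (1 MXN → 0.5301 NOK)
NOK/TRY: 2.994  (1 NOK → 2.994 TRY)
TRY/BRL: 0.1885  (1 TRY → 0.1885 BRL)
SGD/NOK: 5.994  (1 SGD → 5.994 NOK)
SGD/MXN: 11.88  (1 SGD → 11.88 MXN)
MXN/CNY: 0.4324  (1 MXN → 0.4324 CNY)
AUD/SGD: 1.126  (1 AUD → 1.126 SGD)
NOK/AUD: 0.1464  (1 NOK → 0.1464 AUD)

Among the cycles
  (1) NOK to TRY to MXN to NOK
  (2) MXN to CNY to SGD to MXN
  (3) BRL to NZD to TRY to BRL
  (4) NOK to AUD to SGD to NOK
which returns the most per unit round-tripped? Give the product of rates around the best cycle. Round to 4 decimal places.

1.1923

(1) 2.994 × 0.6491 × 0.5301 = 1.03020
(2) 0.4324 × 0.2321 × 11.88 = 1.19228
(3) 0.3098 × 19.64 × 0.1885 = 1.14692
(4) 0.1464 × 1.126 × 5.994 = 0.98809
Highest is cycle (2) at 1.1923 (>1, arbitrage).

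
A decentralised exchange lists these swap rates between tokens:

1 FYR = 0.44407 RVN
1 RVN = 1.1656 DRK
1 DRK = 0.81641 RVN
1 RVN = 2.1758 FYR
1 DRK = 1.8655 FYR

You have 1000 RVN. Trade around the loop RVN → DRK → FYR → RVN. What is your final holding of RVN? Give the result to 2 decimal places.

1000 RVN × 1.1656 = 1165.6 DRK
1165.6 DRK × 1.8655 = 2174.4268 FYR
2174.4268 FYR × 0.44407 = 965.597709076 RVN

965.60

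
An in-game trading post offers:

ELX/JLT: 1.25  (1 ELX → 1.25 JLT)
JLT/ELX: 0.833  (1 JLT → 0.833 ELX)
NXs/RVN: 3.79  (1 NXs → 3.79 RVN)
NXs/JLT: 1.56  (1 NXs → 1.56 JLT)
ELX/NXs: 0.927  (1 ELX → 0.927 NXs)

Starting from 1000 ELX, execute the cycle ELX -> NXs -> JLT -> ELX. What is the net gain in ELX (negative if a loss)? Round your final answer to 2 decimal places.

204.62

1000 ELX × 0.927 = 927 NXs
927 NXs × 1.56 = 1446.12 JLT
1446.12 JLT × 0.833 = 1204.61796 ELX
Net change: 1204.61796 − 1000 = 204.61796 ELX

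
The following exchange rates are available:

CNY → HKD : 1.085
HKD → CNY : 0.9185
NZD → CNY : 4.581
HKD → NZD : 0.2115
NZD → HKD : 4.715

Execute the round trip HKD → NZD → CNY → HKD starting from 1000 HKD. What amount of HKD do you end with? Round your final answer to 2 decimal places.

1051.24

1000 HKD × 0.2115 = 211.5 NZD
211.5 NZD × 4.581 = 968.8815 CNY
968.8815 CNY × 1.085 = 1051.2364275 HKD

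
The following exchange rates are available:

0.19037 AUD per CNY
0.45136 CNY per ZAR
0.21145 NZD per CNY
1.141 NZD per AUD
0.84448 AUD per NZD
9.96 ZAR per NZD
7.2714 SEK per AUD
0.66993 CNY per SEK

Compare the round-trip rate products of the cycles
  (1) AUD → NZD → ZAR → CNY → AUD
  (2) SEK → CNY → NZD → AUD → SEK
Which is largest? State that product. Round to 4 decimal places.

0.9765

(1) 1.141 × 9.96 × 0.45136 × 0.19037 = 0.97649
(2) 0.66993 × 0.21145 × 0.84448 × 7.2714 = 0.86985
Highest is cycle (1) at 0.9765 (≤1, no arbitrage).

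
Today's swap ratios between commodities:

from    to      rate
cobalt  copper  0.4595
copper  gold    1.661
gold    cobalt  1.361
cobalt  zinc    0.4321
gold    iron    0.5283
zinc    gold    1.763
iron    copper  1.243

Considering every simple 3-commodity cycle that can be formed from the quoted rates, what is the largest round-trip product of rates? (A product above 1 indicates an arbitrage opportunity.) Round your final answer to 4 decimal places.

iron→copper→gold→iron: 1.243 × 1.661 × 0.5283 = 1.09074
cobalt→copper→gold→cobalt: 0.4595 × 1.661 × 1.361 = 1.03876
cobalt→zinc→gold→cobalt: 0.4321 × 1.763 × 1.361 = 1.03680
Maximum is iron→copper→gold→iron at 1.0907; arbitrage exists.

1.0907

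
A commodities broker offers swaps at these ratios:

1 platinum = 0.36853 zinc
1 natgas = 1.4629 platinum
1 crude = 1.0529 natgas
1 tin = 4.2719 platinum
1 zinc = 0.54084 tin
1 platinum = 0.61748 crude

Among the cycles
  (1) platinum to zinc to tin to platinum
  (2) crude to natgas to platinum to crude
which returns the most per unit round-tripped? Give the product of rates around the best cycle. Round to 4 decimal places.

(1) 0.36853 × 0.54084 × 4.2719 = 0.85146
(2) 1.0529 × 1.4629 × 0.61748 = 0.95110
Highest is cycle (2) at 0.9511 (≤1, no arbitrage).

0.9511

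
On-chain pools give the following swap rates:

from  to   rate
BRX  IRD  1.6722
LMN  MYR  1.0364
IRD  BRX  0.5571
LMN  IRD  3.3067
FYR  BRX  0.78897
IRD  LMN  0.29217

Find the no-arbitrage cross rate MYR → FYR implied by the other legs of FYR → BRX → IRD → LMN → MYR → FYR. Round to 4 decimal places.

Known legs of the cycle: 0.78897 × 1.6722 × 0.29217 × 1.0364 = 0.399495354721582392
For no arbitrage the full-cycle product must be 1, so the missing rate is 1 / 0.399495354721582392 ≈ 2.503158.

2.5032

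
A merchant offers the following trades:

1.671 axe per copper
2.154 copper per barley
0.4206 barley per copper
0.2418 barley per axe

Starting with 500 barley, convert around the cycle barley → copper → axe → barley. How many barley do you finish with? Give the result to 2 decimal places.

500 barley × 2.154 = 1077 copper
1077 copper × 1.671 = 1799.667 axe
1799.667 axe × 0.2418 = 435.1594806 barley

435.16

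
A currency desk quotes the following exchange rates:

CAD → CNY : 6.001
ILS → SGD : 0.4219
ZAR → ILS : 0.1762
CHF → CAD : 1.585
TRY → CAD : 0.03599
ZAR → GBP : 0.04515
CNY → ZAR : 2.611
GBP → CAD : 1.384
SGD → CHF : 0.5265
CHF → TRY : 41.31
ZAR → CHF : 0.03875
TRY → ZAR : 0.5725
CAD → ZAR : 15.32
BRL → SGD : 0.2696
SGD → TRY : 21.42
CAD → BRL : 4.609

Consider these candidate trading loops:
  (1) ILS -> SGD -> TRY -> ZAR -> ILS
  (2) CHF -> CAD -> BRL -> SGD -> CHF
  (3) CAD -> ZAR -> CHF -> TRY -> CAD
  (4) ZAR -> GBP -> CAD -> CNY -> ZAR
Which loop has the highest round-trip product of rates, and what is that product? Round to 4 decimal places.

(1) 0.4219 × 21.42 × 0.5725 × 0.1762 = 0.91161
(2) 1.585 × 4.609 × 0.2696 × 0.5265 = 1.03694
(3) 15.32 × 0.03875 × 41.31 × 0.03599 = 0.88261
(4) 0.04515 × 1.384 × 6.001 × 2.611 = 0.97909
Highest is cycle (2) at 1.0369 (>1, arbitrage).

1.0369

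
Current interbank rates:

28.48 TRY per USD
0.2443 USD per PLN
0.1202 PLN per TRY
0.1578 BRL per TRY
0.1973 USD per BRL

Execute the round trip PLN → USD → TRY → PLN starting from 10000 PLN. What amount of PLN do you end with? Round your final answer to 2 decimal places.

8363.11

10000 PLN × 0.2443 = 2443 USD
2443 USD × 28.48 = 69576.64 TRY
69576.64 TRY × 0.1202 = 8363.112128 PLN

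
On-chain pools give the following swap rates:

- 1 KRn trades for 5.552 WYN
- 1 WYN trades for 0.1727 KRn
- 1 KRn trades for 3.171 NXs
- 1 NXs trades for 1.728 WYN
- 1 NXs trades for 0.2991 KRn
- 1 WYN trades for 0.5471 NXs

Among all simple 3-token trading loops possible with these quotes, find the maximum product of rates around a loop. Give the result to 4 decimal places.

0.9463

WYN→KRn→NXs→WYN: 0.1727 × 3.171 × 1.728 = 0.94631
WYN→NXs→KRn→WYN: 0.5471 × 0.2991 × 5.552 = 0.90852
Maximum is WYN→KRn→NXs→WYN at 0.9463; no arbitrage — every cycle loses value.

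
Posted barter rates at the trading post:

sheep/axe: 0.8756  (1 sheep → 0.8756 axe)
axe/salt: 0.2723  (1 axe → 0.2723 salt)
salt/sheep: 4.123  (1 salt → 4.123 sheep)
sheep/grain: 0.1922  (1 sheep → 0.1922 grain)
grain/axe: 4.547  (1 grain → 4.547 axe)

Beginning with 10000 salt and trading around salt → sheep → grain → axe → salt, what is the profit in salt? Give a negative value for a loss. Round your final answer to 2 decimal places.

-188.41

10000 salt × 4.123 = 41230 sheep
41230 sheep × 0.1922 = 7924.406 grain
7924.406 grain × 4.547 = 36032.274082 axe
36032.274082 axe × 0.2723 = 9811.5882325286 salt
Net change: 9811.5882325286 − 10000 = -188.4117674714 salt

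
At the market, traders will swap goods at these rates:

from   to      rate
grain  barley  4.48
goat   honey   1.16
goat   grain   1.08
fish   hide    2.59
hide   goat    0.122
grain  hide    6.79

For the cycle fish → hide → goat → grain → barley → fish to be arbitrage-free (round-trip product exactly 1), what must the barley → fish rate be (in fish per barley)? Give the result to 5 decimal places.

0.65409

Known legs of the cycle: 2.59 × 0.122 × 1.08 × 4.48 = 1.528837632
For no arbitrage the full-cycle product must be 1, so the missing rate is 1 / 1.528837632 ≈ 0.6540917.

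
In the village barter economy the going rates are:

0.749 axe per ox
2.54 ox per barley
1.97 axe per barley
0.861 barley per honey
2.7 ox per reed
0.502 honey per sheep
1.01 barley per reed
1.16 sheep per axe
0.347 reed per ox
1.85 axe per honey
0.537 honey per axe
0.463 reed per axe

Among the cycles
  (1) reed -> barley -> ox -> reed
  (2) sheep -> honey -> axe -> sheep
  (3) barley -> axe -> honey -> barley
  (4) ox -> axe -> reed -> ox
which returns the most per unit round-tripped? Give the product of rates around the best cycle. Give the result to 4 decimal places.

(1) 1.01 × 2.54 × 0.347 = 0.89019
(2) 0.502 × 1.85 × 1.16 = 1.07729
(3) 1.97 × 0.537 × 0.861 = 0.91084
(4) 0.749 × 0.463 × 2.7 = 0.93632
Highest is cycle (2) at 1.0773 (>1, arbitrage).

1.0773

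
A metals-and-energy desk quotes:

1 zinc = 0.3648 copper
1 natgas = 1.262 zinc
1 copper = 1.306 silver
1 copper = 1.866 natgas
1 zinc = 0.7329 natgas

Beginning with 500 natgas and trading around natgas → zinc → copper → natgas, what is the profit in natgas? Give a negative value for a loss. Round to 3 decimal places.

500 natgas × 1.262 = 631 zinc
631 zinc × 0.3648 = 230.1888 copper
230.1888 copper × 1.866 = 429.5323008 natgas
Net change: 429.5323008 − 500 = -70.4676992 natgas

-70.468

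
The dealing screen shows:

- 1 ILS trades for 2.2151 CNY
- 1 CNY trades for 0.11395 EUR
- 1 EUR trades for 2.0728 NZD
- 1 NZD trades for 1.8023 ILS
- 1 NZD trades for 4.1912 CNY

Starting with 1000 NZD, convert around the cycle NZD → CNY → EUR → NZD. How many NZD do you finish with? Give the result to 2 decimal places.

1000 NZD × 4.1912 = 4191.2 CNY
4191.2 CNY × 0.11395 = 477.58724 EUR
477.58724 EUR × 2.0728 = 989.942831072 NZD

989.94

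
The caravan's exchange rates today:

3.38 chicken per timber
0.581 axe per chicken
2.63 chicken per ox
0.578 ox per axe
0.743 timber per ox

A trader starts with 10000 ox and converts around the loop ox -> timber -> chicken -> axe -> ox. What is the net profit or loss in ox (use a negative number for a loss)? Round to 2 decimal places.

10000 ox × 0.743 = 7430 timber
7430 timber × 3.38 = 25113.4 chicken
25113.4 chicken × 0.581 = 14590.8854 axe
14590.8854 axe × 0.578 = 8433.5317612 ox
Net change: 8433.5317612 − 10000 = -1566.4682388 ox

-1566.47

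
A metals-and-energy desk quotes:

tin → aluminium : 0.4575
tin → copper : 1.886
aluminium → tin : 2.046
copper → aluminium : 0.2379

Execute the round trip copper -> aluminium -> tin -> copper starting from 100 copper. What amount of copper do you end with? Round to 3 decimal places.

100 copper × 0.2379 = 23.79 aluminium
23.79 aluminium × 2.046 = 48.67434 tin
48.67434 tin × 1.886 = 91.79980524 copper

91.800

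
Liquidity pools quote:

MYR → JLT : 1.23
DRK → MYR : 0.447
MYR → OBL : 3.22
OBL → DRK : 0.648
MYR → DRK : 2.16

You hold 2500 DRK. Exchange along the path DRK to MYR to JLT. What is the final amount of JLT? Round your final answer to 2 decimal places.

1374.53

2500 DRK × 0.447 = 1117.5 MYR
1117.5 MYR × 1.23 = 1374.525 JLT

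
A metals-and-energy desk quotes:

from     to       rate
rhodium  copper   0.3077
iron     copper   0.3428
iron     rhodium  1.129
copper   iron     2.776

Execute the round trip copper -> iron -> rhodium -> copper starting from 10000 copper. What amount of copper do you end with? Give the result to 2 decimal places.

9643.64

10000 copper × 2.776 = 27760 iron
27760 iron × 1.129 = 31341.04 rhodium
31341.04 rhodium × 0.3077 = 9643.638008 copper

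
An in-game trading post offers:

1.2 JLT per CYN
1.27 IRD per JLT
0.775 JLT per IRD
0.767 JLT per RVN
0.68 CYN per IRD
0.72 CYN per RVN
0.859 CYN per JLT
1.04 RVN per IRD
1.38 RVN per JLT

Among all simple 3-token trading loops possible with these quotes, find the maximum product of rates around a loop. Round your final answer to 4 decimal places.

1.1923

JLT→RVN→CYN→JLT: 1.38 × 0.72 × 1.2 = 1.19232
JLT→IRD→CYN→JLT: 1.27 × 0.68 × 1.2 = 1.03632
JLT→IRD→RVN→JLT: 1.27 × 1.04 × 0.767 = 1.01305
Maximum is JLT→RVN→CYN→JLT at 1.1923; arbitrage exists.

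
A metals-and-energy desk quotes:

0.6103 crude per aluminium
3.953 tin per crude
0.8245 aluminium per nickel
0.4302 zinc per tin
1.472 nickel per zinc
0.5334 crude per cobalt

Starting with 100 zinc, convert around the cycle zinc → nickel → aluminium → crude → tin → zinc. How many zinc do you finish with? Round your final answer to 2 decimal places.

100 zinc × 1.472 = 147.2 nickel
147.2 nickel × 0.8245 = 121.3664 aluminium
121.3664 aluminium × 0.6103 = 74.06991392 crude
74.06991392 crude × 3.953 = 292.79836972576 tin
292.79836972576 tin × 0.4302 = 125.961858656021952 zinc

125.96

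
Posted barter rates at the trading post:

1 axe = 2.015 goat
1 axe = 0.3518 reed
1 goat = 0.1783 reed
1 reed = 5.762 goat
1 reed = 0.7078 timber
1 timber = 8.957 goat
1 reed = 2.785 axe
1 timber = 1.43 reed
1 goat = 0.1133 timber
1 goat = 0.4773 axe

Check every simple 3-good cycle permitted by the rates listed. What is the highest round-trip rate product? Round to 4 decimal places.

1.1304

reed→timber→goat→reed: 0.7078 × 8.957 × 0.1783 = 1.13038
reed→axe→goat→reed: 2.785 × 2.015 × 0.1783 = 1.00058
reed→goat→axe→reed: 5.762 × 0.4773 × 0.3518 = 0.96752
reed→goat→timber→reed: 5.762 × 0.1133 × 1.43 = 0.93355
Maximum is reed→timber→goat→reed at 1.1304; arbitrage exists.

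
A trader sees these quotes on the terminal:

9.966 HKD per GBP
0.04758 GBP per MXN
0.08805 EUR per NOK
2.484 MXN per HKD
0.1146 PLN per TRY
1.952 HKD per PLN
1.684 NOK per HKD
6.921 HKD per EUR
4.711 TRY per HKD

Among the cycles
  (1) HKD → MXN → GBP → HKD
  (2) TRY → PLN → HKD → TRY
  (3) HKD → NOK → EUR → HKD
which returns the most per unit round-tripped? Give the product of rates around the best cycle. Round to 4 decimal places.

(1) 2.484 × 0.04758 × 9.966 = 1.17787
(2) 0.1146 × 1.952 × 4.711 = 1.05385
(3) 1.684 × 0.08805 × 6.921 = 1.02622
Highest is cycle (1) at 1.1779 (>1, arbitrage).

1.1779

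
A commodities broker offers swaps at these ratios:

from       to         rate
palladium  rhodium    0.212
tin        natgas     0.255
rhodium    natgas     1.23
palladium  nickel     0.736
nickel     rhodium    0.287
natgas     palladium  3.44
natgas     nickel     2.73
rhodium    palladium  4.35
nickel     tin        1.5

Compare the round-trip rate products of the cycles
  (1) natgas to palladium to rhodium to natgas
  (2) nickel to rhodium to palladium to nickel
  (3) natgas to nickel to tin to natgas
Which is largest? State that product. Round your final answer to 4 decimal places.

1.0442

(1) 3.44 × 0.212 × 1.23 = 0.89701
(2) 0.287 × 4.35 × 0.736 = 0.91886
(3) 2.73 × 1.5 × 0.255 = 1.04423
Highest is cycle (3) at 1.0442 (>1, arbitrage).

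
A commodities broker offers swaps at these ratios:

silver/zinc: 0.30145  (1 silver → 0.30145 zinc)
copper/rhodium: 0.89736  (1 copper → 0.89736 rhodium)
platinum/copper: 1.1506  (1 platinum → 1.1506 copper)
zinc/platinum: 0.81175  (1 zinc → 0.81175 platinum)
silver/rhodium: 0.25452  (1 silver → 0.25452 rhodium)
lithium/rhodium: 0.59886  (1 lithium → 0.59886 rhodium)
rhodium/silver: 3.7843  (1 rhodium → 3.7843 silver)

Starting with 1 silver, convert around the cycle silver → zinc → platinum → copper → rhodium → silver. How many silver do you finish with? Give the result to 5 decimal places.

1 silver × 0.30145 = 0.30145 zinc
0.30145 zinc × 0.81175 = 0.2447020375 platinum
0.2447020375 platinum × 1.1506 = 0.2815541643475 copper
0.2815541643475 copper × 0.89736 = 0.2526554449188726 rhodium
0.2526554449188726 rhodium × 3.7843 = 0.95612400020648958018 silver

0.95612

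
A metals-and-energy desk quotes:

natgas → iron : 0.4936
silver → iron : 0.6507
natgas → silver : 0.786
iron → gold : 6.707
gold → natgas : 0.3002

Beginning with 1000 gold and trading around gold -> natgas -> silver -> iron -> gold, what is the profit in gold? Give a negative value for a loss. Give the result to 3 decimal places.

1000 gold × 0.3002 = 300.2 natgas
300.2 natgas × 0.786 = 235.9572 silver
235.9572 silver × 0.6507 = 153.53735004 iron
153.53735004 iron × 6.707 = 1029.77500671828 gold
Net change: 1029.77500671828 − 1000 = 29.77500671828 gold

29.775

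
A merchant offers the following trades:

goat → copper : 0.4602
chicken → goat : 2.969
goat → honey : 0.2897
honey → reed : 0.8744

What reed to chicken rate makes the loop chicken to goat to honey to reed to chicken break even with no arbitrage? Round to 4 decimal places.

1.3296

Known legs of the cycle: 2.969 × 0.2897 × 0.8744 = 0.75208831592
For no arbitrage the full-cycle product must be 1, so the missing rate is 1 / 0.75208831592 ≈ 1.329631.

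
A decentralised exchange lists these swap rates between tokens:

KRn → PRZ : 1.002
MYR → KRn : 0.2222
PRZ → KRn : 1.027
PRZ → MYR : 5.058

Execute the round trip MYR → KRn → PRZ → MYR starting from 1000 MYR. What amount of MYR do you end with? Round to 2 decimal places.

1126.14

1000 MYR × 0.2222 = 222.2 KRn
222.2 KRn × 1.002 = 222.6444 PRZ
222.6444 PRZ × 5.058 = 1126.1353752 MYR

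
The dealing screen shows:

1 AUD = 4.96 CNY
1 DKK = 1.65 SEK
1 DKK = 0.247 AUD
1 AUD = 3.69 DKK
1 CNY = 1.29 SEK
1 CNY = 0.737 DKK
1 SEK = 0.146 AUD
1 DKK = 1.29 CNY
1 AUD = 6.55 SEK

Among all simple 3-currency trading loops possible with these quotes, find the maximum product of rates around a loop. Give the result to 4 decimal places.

CNY→SEK→AUD→CNY: 1.29 × 0.146 × 4.96 = 0.93417
DKK→AUD→CNY→DKK: 0.247 × 4.96 × 0.737 = 0.90291
DKK→SEK→AUD→DKK: 1.65 × 0.146 × 3.69 = 0.88892
Maximum is CNY→SEK→AUD→CNY at 0.9342; no arbitrage — every cycle loses value.

0.9342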